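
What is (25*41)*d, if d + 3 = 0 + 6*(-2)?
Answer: -15375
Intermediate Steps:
d = -15 (d = -3 + (0 + 6*(-2)) = -3 + (0 - 12) = -3 - 12 = -15)
(25*41)*d = (25*41)*(-15) = 1025*(-15) = -15375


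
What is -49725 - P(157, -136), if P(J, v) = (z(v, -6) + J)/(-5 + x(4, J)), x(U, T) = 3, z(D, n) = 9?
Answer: -49642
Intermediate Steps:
P(J, v) = -9/2 - J/2 (P(J, v) = (9 + J)/(-5 + 3) = (9 + J)/(-2) = (9 + J)*(-½) = -9/2 - J/2)
-49725 - P(157, -136) = -49725 - (-9/2 - ½*157) = -49725 - (-9/2 - 157/2) = -49725 - 1*(-83) = -49725 + 83 = -49642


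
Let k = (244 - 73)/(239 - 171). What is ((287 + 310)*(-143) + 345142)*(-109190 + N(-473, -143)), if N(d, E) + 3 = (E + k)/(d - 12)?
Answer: -935480983410577/32980 ≈ -2.8365e+10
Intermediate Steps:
k = 171/68 ≈ 2.5147
N(d, E) = -3 + (171/68 + E)/(-12 + d) (N(d, E) = -3 + (E + 171/68)/(d - 12) = -3 + (171/68 + E)/(-12 + d))
((287 + 310)*(-143) + 345142)*(-109190 + N(-473, -143)) = ((287 + 310)*(-143) + 345142)*(-109190 + (2619/68 - 143 - 3*(-473))/(-12 - 473)) = (597*(-143) + 345142)*(-109190 + (2619/68 - 143 + 1419)/(-485)) = (-85371 + 345142)*(-109190 - 1/485*89387/68) = 259771*(-109190 - 89387/32980) = 259771*(-3601175587/32980) = -935480983410577/32980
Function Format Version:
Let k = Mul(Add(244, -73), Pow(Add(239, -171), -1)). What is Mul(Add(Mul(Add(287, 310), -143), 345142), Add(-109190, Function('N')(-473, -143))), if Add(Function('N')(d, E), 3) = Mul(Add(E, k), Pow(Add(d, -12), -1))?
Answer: Rational(-935480983410577, 32980) ≈ -2.8365e+10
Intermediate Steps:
k = Rational(171, 68) (k = Mul(171, Pow(68, -1)) = Mul(171, Rational(1, 68)) = Rational(171, 68) ≈ 2.5147)
Function('N')(d, E) = Add(-3, Mul(Pow(Add(-12, d), -1), Add(Rational(171, 68), E))) (Function('N')(d, E) = Add(-3, Mul(Add(E, Rational(171, 68)), Pow(Add(d, -12), -1))) = Add(-3, Mul(Add(Rational(171, 68), E), Pow(Add(-12, d), -1))) = Add(-3, Mul(Pow(Add(-12, d), -1), Add(Rational(171, 68), E))))
Mul(Add(Mul(Add(287, 310), -143), 345142), Add(-109190, Function('N')(-473, -143))) = Mul(Add(Mul(Add(287, 310), -143), 345142), Add(-109190, Mul(Pow(Add(-12, -473), -1), Add(Rational(2619, 68), -143, Mul(-3, -473))))) = Mul(Add(Mul(597, -143), 345142), Add(-109190, Mul(Pow(-485, -1), Add(Rational(2619, 68), -143, 1419)))) = Mul(Add(-85371, 345142), Add(-109190, Mul(Rational(-1, 485), Rational(89387, 68)))) = Mul(259771, Add(-109190, Rational(-89387, 32980))) = Mul(259771, Rational(-3601175587, 32980)) = Rational(-935480983410577, 32980)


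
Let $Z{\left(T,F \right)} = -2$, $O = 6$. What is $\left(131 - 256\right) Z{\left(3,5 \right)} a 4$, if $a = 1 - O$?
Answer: $-5000$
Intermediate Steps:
$a = -5$ ($a = 1 - 6 = -5$)
$\left(131 - 256\right) Z{\left(3,5 \right)} a 4 = \left(131 - 256\right) \left(-2\right) \left(-5\right) 4 = - 125 \cdot 10 \cdot 4 = \left(-125\right) 40 = -5000$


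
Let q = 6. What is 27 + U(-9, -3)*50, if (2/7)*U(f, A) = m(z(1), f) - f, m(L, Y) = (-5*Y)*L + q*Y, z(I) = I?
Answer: 27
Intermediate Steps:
m(L, Y) = 6*Y - 5*L*Y (m(L, Y) = (-5*Y)*L + 6*Y = -5*L*Y + 6*Y = 6*Y - 5*L*Y)
U(f, A) = 0 (U(f, A) = 7*(f*(6 - 5*1) - f)/2 = 7*(f*(6 - 5) - f)/2 = 7*(f*1 - f)/2 = 7*(f - f)/2 = (7/2)*0 = 0)
27 + U(-9, -3)*50 = 27 + 0*50 = 27 + 0 = 27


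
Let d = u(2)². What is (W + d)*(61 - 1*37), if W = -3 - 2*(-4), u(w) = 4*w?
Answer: 1656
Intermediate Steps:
W = 5 (W = -3 + 8 = 5)
d = 64 (d = (4*2)² = 8² = 64)
(W + d)*(61 - 1*37) = (5 + 64)*(61 - 1*37) = 69*(61 - 37) = 69*24 = 1656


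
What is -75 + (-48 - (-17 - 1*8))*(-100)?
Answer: 2225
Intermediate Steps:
-75 + (-48 - (-17 - 1*8))*(-100) = -75 + (-48 - (-17 - 8))*(-100) = -75 + (-48 - 1*(-25))*(-100) = -75 + (-48 + 25)*(-100) = -75 - 23*(-100) = -75 + 2300 = 2225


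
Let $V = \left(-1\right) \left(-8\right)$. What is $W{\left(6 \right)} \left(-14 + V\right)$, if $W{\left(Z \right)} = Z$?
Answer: $-36$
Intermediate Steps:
$V = 8$
$W{\left(6 \right)} \left(-14 + V\right) = 6 \left(-14 + 8\right) = 6 \left(-6\right) = -36$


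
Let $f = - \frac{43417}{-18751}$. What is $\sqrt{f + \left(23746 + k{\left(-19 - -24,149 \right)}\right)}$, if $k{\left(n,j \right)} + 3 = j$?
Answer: $\frac{11 \sqrt{69431746579}}{18751} \approx 154.58$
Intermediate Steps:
$k{\left(n,j \right)} = -3 + j$
$f = \frac{43417}{18751}$ ($f = \left(-43417\right) \left(- \frac{1}{18751}\right) = \frac{43417}{18751} \approx 2.3154$)
$\sqrt{f + \left(23746 + k{\left(-19 - -24,149 \right)}\right)} = \sqrt{\frac{43417}{18751} + \left(23746 + \left(-3 + 149\right)\right)} = \sqrt{\frac{43417}{18751} + \left(23746 + 146\right)} = \sqrt{\frac{43417}{18751} + 23892} = \sqrt{\frac{448042309}{18751}} = \frac{11 \sqrt{69431746579}}{18751}$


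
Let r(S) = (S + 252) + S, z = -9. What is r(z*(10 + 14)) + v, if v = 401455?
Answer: 401275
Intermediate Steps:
r(S) = 252 + 2*S (r(S) = (252 + S) + S = 252 + 2*S)
r(z*(10 + 14)) + v = (252 + 2*(-9*(10 + 14))) + 401455 = (252 + 2*(-9*24)) + 401455 = (252 + 2*(-216)) + 401455 = (252 - 432) + 401455 = -180 + 401455 = 401275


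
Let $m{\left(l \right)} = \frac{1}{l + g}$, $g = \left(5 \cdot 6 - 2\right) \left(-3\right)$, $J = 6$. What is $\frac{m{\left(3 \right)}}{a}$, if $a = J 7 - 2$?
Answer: $- \frac{1}{3240} \approx -0.00030864$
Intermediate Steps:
$g = -84$ ($g = \left(30 - 2\right) \left(-3\right) = 28 \left(-3\right) = -84$)
$a = 40$ ($a = 6 \cdot 7 - 2 = 42 - 2 = 40$)
$m{\left(l \right)} = \frac{1}{-84 + l}$ ($m{\left(l \right)} = \frac{1}{l - 84} = \frac{1}{-84 + l}$)
$\frac{m{\left(3 \right)}}{a} = \frac{1}{\left(-84 + 3\right) 40} = \frac{1}{-81} \cdot \frac{1}{40} = \left(- \frac{1}{81}\right) \frac{1}{40} = - \frac{1}{3240}$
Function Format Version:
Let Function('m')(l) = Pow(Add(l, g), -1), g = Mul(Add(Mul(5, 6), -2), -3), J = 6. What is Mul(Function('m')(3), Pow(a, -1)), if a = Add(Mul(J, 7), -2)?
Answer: Rational(-1, 3240) ≈ -0.00030864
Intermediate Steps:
g = -84 (g = Mul(Add(30, -2), -3) = Mul(28, -3) = -84)
a = 40 (a = Add(Mul(6, 7), -2) = Add(42, -2) = 40)
Function('m')(l) = Pow(Add(-84, l), -1) (Function('m')(l) = Pow(Add(l, -84), -1) = Pow(Add(-84, l), -1))
Mul(Function('m')(3), Pow(a, -1)) = Mul(Pow(Add(-84, 3), -1), Pow(40, -1)) = Mul(Pow(-81, -1), Rational(1, 40)) = Mul(Rational(-1, 81), Rational(1, 40)) = Rational(-1, 3240)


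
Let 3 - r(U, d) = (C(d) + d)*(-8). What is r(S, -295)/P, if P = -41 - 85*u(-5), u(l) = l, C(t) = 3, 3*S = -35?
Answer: -2333/384 ≈ -6.0755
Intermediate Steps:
S = -35/3 (S = (⅓)*(-35) = -35/3 ≈ -11.667)
r(U, d) = 27 + 8*d (r(U, d) = 3 - (3 + d)*(-8) = 3 - (-24 - 8*d) = 3 + (24 + 8*d) = 27 + 8*d)
P = 384 (P = -41 - 85*(-5) = -41 + 425 = 384)
r(S, -295)/P = (27 + 8*(-295))/384 = (27 - 2360)*(1/384) = -2333*1/384 = -2333/384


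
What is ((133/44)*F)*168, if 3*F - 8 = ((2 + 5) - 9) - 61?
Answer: -9310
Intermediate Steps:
F = -55/3 (F = 8/3 + (((2 + 5) - 9) - 61)/3 = 8/3 + ((7 - 9) - 61)/3 = 8/3 + (-2 - 61)/3 = 8/3 + (⅓)*(-63) = 8/3 - 21 = -55/3 ≈ -18.333)
((133/44)*F)*168 = ((133/44)*(-55/3))*168 = -665/12*168 = -9310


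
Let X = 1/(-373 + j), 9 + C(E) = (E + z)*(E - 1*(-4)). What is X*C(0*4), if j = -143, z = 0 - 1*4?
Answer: 25/516 ≈ 0.048450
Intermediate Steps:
z = -4 (z = 0 - 4 = -4)
C(E) = -9 + (-4 + E)*(4 + E) (C(E) = -9 + (E - 4)*(E - 1*(-4)) = -9 + (-4 + E)*(E + 4) = -9 + (-4 + E)*(4 + E))
X = -1/516 (X = 1/(-373 - 143) = 1/(-516) = -1/516 ≈ -0.0019380)
X*C(0*4) = -(-25 + (0*4)²)/516 = -(-25 + 0²)/516 = -(-25 + 0)/516 = -1/516*(-25) = 25/516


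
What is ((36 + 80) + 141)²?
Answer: 66049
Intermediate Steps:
((36 + 80) + 141)² = (116 + 141)² = 257² = 66049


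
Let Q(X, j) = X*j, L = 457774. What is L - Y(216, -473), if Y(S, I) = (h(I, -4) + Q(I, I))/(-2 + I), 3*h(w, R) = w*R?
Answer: 653001029/1425 ≈ 4.5825e+5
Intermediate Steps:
h(w, R) = R*w/3 (h(w, R) = (w*R)/3 = (R*w)/3 = R*w/3)
Y(S, I) = (I**2 - 4*I/3)/(-2 + I) (Y(S, I) = ((1/3)*(-4)*I + I*I)/(-2 + I) = (-4*I/3 + I**2)/(-2 + I) = (I**2 - 4*I/3)/(-2 + I))
L - Y(216, -473) = 457774 - (-473)*(-4 + 3*(-473))/(3*(-2 - 473)) = 457774 - (-473)*(-4 - 1419)/(3*(-475)) = 457774 - (-473)*(-1)*(-1423)/(3*475) = 457774 - 1*(-673079/1425) = 457774 + 673079/1425 = 653001029/1425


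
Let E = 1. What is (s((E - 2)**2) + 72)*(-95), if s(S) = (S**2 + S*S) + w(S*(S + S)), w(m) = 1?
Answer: -7125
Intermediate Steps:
s(S) = 1 + 2*S**2 (s(S) = (S**2 + S*S) + 1 = (S**2 + S**2) + 1 = 2*S**2 + 1 = 1 + 2*S**2)
(s((E - 2)**2) + 72)*(-95) = ((1 + 2*((1 - 2)**2)**2) + 72)*(-95) = ((1 + 2*((-1)**2)**2) + 72)*(-95) = ((1 + 2*1**2) + 72)*(-95) = ((1 + 2*1) + 72)*(-95) = ((1 + 2) + 72)*(-95) = (3 + 72)*(-95) = 75*(-95) = -7125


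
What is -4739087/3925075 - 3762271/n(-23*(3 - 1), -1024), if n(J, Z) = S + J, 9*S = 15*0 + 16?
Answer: 132902876451299/1562179850 ≈ 85075.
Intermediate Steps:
S = 16/9 (S = (15*0 + 16)/9 = (0 + 16)/9 = (⅑)*16 = 16/9 ≈ 1.7778)
n(J, Z) = 16/9 + J
-4739087/3925075 - 3762271/n(-23*(3 - 1), -1024) = -4739087/3925075 - 3762271/(16/9 - 23*(3 - 1)) = -4739087*1/3925075 - 3762271/(16/9 - 23*2) = -4739087/3925075 - 3762271/(16/9 - 46) = -4739087/3925075 - 3762271/(-398/9) = -4739087/3925075 - 3762271*(-9/398) = -4739087/3925075 + 33860439/398 = 132902876451299/1562179850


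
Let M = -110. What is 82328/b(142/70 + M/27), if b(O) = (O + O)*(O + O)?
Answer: 18380240550/3736489 ≈ 4919.1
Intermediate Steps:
b(O) = 4*O² (b(O) = (2*O)*(2*O) = 4*O²)
82328/b(142/70 + M/27) = 82328/((4*(142/70 - 110/27)²)) = 82328/((4*(142*(1/70) - 110*1/27)²)) = 82328/((4*(71/35 - 110/27)²)) = 82328/((4*(-1933/945)²)) = 82328/((4*(3736489/893025))) = 82328/(14945956/893025) = 82328*(893025/14945956) = 18380240550/3736489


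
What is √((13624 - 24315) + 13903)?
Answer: 2*√803 ≈ 56.674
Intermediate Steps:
√((13624 - 24315) + 13903) = √(-10691 + 13903) = √3212 = 2*√803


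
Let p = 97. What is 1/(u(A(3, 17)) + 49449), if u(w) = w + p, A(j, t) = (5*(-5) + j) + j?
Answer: 1/49527 ≈ 2.0191e-5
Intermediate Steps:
A(j, t) = -25 + 2*j (A(j, t) = (-25 + j) + j = -25 + 2*j)
u(w) = 97 + w (u(w) = w + 97 = 97 + w)
1/(u(A(3, 17)) + 49449) = 1/((97 + (-25 + 2*3)) + 49449) = 1/((97 + (-25 + 6)) + 49449) = 1/((97 - 19) + 49449) = 1/(78 + 49449) = 1/49527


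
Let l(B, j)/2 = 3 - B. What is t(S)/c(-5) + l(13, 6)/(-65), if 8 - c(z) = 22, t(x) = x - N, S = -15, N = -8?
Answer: 21/26 ≈ 0.80769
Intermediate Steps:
l(B, j) = 6 - 2*B (l(B, j) = 2*(3 - B) = 6 - 2*B)
t(x) = 8 + x (t(x) = x - 1*(-8) = x + 8 = 8 + x)
c(z) = -14 (c(z) = 8 - 1*22 = 8 - 22 = -14)
t(S)/c(-5) + l(13, 6)/(-65) = (8 - 15)/(-14) + (6 - 2*13)/(-65) = -7*(-1/14) + (6 - 26)*(-1/65) = ½ - 20*(-1/65) = ½ + 4/13 = 21/26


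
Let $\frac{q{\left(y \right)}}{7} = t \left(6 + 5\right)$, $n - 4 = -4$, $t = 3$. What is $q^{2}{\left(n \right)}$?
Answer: $53361$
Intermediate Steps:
$n = 0$ ($n = 4 - 4 = 0$)
$q{\left(y \right)} = 231$ ($q{\left(y \right)} = 7 \cdot 3 \left(6 + 5\right) = 7 \cdot 3 \cdot 11 = 7 \cdot 33 = 231$)
$q^{2}{\left(n \right)} = 231^{2} = 53361$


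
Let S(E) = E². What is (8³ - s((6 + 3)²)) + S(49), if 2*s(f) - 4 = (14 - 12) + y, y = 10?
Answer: 2905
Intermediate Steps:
s(f) = 8 (s(f) = 2 + ((14 - 12) + 10)/2 = 2 + (2 + 10)/2 = 2 + (½)*12 = 2 + 6 = 8)
(8³ - s((6 + 3)²)) + S(49) = (8³ - 1*8) + 49² = (512 - 8) + 2401 = 504 + 2401 = 2905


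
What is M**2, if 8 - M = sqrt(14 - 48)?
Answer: (8 - I*sqrt(34))**2 ≈ 30.0 - 93.295*I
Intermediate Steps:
M = 8 - I*sqrt(34) (M = 8 - sqrt(14 - 48) = 8 - sqrt(-34) = 8 - I*sqrt(34) ≈ 8.0 - 5.831*I)
M**2 = (8 - I*sqrt(34))**2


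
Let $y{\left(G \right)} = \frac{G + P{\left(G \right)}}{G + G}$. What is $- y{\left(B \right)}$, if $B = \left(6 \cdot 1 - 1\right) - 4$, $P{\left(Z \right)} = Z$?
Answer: $-1$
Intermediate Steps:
$B = 1$ ($B = \left(6 - 1\right) - 4 = 5 - 4 = 1$)
$y{\left(G \right)} = 1$ ($y{\left(G \right)} = \frac{G + G}{G + G} = \frac{2 G}{2 G} = 2 G \frac{1}{2 G} = 1$)
$- y{\left(B \right)} = \left(-1\right) 1 = -1$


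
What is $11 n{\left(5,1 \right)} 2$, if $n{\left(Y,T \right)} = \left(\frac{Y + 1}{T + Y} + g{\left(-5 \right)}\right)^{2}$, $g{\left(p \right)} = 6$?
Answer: $1078$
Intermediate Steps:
$n{\left(Y,T \right)} = \left(6 + \frac{1 + Y}{T + Y}\right)^{2}$ ($n{\left(Y,T \right)} = \left(\frac{Y + 1}{T + Y} + 6\right)^{2} = \left(\frac{1 + Y}{T + Y} + 6\right)^{2} = \left(6 + \frac{1 + Y}{T + Y}\right)^{2}$)
$11 n{\left(5,1 \right)} 2 = 11 \frac{\left(1 + 6 \cdot 1 + 7 \cdot 5\right)^{2}}{\left(1 + 5\right)^{2}} \cdot 2 = 11 \frac{\left(1 + 6 + 35\right)^{2}}{36} \cdot 2 = 11 \frac{42^{2}}{36} \cdot 2 = 11 \cdot \frac{1}{36} \cdot 1764 \cdot 2 = 11 \cdot 49 \cdot 2 = 539 \cdot 2 = 1078$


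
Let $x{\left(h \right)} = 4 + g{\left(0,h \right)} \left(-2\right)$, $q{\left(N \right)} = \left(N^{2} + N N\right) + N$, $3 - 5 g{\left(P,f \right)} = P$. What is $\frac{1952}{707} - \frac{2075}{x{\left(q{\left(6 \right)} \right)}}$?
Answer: $- \frac{1043971}{1414} \approx -738.31$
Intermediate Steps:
$g{\left(P,f \right)} = \frac{3}{5} - \frac{P}{5}$
$q{\left(N \right)} = N + 2 N^{2}$ ($q{\left(N \right)} = \left(N^{2} + N^{2}\right) + N = 2 N^{2} + N = N + 2 N^{2}$)
$x{\left(h \right)} = \frac{14}{5}$ ($x{\left(h \right)} = 4 + \left(\frac{3}{5} - 0\right) \left(-2\right) = 4 + \left(\frac{3}{5} + 0\right) \left(-2\right) = 4 + \frac{3}{5} \left(-2\right) = 4 - \frac{6}{5} = \frac{14}{5}$)
$\frac{1952}{707} - \frac{2075}{x{\left(q{\left(6 \right)} \right)}} = \frac{1952}{707} - \frac{2075}{\frac{14}{5}} = 1952 \cdot \frac{1}{707} - \frac{10375}{14} = \frac{1952}{707} - \frac{10375}{14} = - \frac{1043971}{1414}$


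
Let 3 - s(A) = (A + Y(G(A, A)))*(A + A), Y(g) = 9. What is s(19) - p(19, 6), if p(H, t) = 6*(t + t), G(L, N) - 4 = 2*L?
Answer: -1133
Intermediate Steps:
G(L, N) = 4 + 2*L
p(H, t) = 12*t (p(H, t) = 6*(2*t) = 12*t)
s(A) = 3 - 2*A*(9 + A) (s(A) = 3 - (A + 9)*(A + A) = 3 - (9 + A)*2*A = 3 - 2*A*(9 + A))
s(19) - p(19, 6) = (3 - 18*19 - 2*19**2) - 12*6 = (3 - 342 - 2*361) - 1*72 = (3 - 342 - 722) - 72 = -1061 - 72 = -1133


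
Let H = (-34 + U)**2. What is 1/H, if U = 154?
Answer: 1/14400 ≈ 6.9444e-5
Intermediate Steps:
H = 14400 (H = (-34 + 154)**2 = 120**2 = 14400)
1/H = 1/14400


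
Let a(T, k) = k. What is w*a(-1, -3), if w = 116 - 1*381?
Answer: 795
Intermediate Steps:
w = -265 (w = 116 - 381 = -265)
w*a(-1, -3) = -265*(-3) = 795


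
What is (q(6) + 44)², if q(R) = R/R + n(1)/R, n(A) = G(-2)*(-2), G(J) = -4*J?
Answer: 16129/9 ≈ 1792.1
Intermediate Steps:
n(A) = -16 (n(A) = -4*(-2)*(-2) = 8*(-2) = -16)
q(R) = 1 - 16/R (q(R) = R/R - 16/R = 1 - 16/R)
(q(6) + 44)² = ((-16 + 6)/6 + 44)² = ((⅙)*(-10) + 44)² = (-5/3 + 44)² = (127/3)² = 16129/9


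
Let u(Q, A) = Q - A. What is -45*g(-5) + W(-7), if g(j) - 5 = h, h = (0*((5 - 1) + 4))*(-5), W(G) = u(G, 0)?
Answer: -232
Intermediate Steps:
W(G) = G (W(G) = G - 1*0 = G + 0 = G)
h = 0 (h = (0*(4 + 4))*(-5) = (0*8)*(-5) = 0*(-5) = 0)
g(j) = 5 (g(j) = 5 + 0 = 5)
-45*g(-5) + W(-7) = -45*5 - 7 = -225 - 7 = -232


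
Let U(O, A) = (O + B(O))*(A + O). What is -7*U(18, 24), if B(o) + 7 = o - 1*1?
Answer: -8232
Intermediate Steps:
B(o) = -8 + o (B(o) = -7 + (o - 1*1) = -7 + (o - 1) = -7 + (-1 + o) = -8 + o)
U(O, A) = (-8 + 2*O)*(A + O) (U(O, A) = (O + (-8 + O))*(A + O) = (-8 + 2*O)*(A + O))
-7*U(18, 24) = -7*(-8*24 - 8*18 + 2*18² + 2*24*18) = -7*(-192 - 144 + 2*324 + 864) = -7*(-192 - 144 + 648 + 864) = -7*1176 = -8232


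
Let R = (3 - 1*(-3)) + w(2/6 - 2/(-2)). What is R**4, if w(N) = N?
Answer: 234256/81 ≈ 2892.1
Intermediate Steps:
R = 22/3 (R = (3 - 1*(-3)) + (2/6 - 2/(-2)) = (3 + 3) + (2*(1/6) - 2*(-1/2)) = 6 + (1/3 + 1) = 6 + 4/3 = 22/3 ≈ 7.3333)
R**4 = (22/3)**4 = 234256/81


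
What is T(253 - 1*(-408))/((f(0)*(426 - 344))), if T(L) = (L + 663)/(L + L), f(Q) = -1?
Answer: -331/27101 ≈ -0.012214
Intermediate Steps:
T(L) = (663 + L)/(2*L) (T(L) = (663 + L)/((2*L)) = (663 + L)*(1/(2*L)) = (663 + L)/(2*L))
T(253 - 1*(-408))/((f(0)*(426 - 344))) = ((663 + (253 - 1*(-408)))/(2*(253 - 1*(-408))))/((-(426 - 344))) = ((663 + (253 + 408))/(2*(253 + 408)))/((-1*82)) = ((½)*(663 + 661)/661)/(-82) = ((½)*(1/661)*1324)*(-1/82) = (662/661)*(-1/82) = -331/27101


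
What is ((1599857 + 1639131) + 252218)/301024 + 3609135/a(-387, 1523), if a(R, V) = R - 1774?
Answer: -539445879037/325256432 ≈ -1658.5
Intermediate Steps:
a(R, V) = -1774 + R
((1599857 + 1639131) + 252218)/301024 + 3609135/a(-387, 1523) = ((1599857 + 1639131) + 252218)/301024 + 3609135/(-1774 - 387) = (3238988 + 252218)*(1/301024) + 3609135/(-2161) = 3491206*(1/301024) + 3609135*(-1/2161) = 1745603/150512 - 3609135/2161 = -539445879037/325256432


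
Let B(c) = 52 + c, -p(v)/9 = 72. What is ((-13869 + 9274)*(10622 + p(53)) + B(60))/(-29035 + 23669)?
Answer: 22915209/2683 ≈ 8540.9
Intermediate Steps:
p(v) = -648 (p(v) = -9*72 = -648)
((-13869 + 9274)*(10622 + p(53)) + B(60))/(-29035 + 23669) = ((-13869 + 9274)*(10622 - 648) + (52 + 60))/(-29035 + 23669) = (-4595*9974 + 112)/(-5366) = (-45830530 + 112)*(-1/5366) = -45830418*(-1/5366) = 22915209/2683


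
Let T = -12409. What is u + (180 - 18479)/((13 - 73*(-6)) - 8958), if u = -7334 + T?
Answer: -167935402/8507 ≈ -19741.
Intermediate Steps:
u = -19743 (u = -7334 - 12409 = -19743)
u + (180 - 18479)/((13 - 73*(-6)) - 8958) = -19743 + (180 - 18479)/((13 - 73*(-6)) - 8958) = -19743 - 18299/((13 + 438) - 8958) = -19743 - 18299/(451 - 8958) = -19743 - 18299/(-8507) = -19743 - 18299*(-1/8507) = -19743 + 18299/8507 = -167935402/8507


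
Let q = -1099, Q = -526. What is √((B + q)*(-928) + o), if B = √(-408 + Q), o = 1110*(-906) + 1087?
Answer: √(15299 - 928*I*√934) ≈ 154.15 - 91.993*I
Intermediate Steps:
o = -1004573 (o = -1005660 + 1087 = -1004573)
B = I*√934 (B = √(-408 - 526) = √(-934) = I*√934 ≈ 30.561*I)
√((B + q)*(-928) + o) = √((I*√934 - 1099)*(-928) - 1004573) = √((-1099 + I*√934)*(-928) - 1004573) = √((1019872 - 928*I*√934) - 1004573) = √(15299 - 928*I*√934)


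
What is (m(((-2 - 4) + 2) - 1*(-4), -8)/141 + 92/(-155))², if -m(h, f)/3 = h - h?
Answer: 8464/24025 ≈ 0.35230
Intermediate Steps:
m(h, f) = 0 (m(h, f) = -3*(h - h) = -3*0 = 0)
(m(((-2 - 4) + 2) - 1*(-4), -8)/141 + 92/(-155))² = (0/141 + 92/(-155))² = (0*(1/141) + 92*(-1/155))² = (0 - 92/155)² = (-92/155)² = 8464/24025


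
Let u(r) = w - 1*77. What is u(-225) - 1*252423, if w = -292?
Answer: -252792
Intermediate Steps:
u(r) = -369 (u(r) = -292 - 1*77 = -292 - 77 = -369)
u(-225) - 1*252423 = -369 - 1*252423 = -369 - 252423 = -252792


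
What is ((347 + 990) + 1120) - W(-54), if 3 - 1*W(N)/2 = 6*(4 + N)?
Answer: 1851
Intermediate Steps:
W(N) = -42 - 12*N (W(N) = 6 - 12*(4 + N) = 6 - 2*(24 + 6*N) = 6 + (-48 - 12*N) = -42 - 12*N)
((347 + 990) + 1120) - W(-54) = ((347 + 990) + 1120) - (-42 - 12*(-54)) = (1337 + 1120) - (-42 + 648) = 2457 - 1*606 = 2457 - 606 = 1851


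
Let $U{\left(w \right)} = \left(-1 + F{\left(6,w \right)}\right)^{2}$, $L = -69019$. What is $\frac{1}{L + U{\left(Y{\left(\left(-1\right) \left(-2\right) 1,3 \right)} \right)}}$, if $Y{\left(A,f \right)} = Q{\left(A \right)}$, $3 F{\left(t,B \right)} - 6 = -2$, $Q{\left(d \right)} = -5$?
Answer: $- \frac{9}{621170} \approx -1.4489 \cdot 10^{-5}$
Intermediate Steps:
$F{\left(t,B \right)} = \frac{4}{3}$ ($F{\left(t,B \right)} = 2 + \frac{1}{3} \left(-2\right) = 2 - \frac{2}{3} = \frac{4}{3}$)
$Y{\left(A,f \right)} = -5$
$U{\left(w \right)} = \frac{1}{9}$ ($U{\left(w \right)} = \left(-1 + \frac{4}{3}\right)^{2} = \left(\frac{1}{3}\right)^{2} = \frac{1}{9}$)
$\frac{1}{L + U{\left(Y{\left(\left(-1\right) \left(-2\right) 1,3 \right)} \right)}} = \frac{1}{-69019 + \frac{1}{9}} = \frac{1}{- \frac{621170}{9}} = - \frac{9}{621170}$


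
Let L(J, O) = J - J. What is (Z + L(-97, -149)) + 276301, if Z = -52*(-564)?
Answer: 305629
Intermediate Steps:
L(J, O) = 0
Z = 29328
(Z + L(-97, -149)) + 276301 = (29328 + 0) + 276301 = 29328 + 276301 = 305629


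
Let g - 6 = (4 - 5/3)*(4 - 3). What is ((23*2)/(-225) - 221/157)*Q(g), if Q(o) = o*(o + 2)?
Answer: -1765357/12717 ≈ -138.82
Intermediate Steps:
g = 25/3 (g = 6 + (4 - 5/3)*(4 - 3) = 6 + (4 - 5*⅓)*1 = 6 + (4 - 5/3)*1 = 6 + (7/3)*1 = 6 + 7/3 = 25/3 ≈ 8.3333)
Q(o) = o*(2 + o)
((23*2)/(-225) - 221/157)*Q(g) = ((23*2)/(-225) - 221/157)*(25*(2 + 25/3)/3) = (46*(-1/225) - 221*1/157)*((25/3)*(31/3)) = (-46/225 - 221/157)*(775/9) = -56947/35325*775/9 = -1765357/12717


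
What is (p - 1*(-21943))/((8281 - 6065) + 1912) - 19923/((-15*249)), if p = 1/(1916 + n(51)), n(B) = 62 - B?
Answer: 5859480677/550197040 ≈ 10.650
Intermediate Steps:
p = 1/1927 (p = 1/(1916 + (62 - 1*51)) = 1/(1916 + (62 - 51)) = 1/(1916 + 11) = 1/1927 ≈ 0.00051894)
(p - 1*(-21943))/((8281 - 6065) + 1912) - 19923/((-15*249)) = (1/1927 - 1*(-21943))/((8281 - 6065) + 1912) - 19923/((-15*249)) = (1/1927 + 21943)/(2216 + 1912) - 19923/(-3735) = (42284162/1927)/4128 - 19923*(-1/3735) = (42284162/1927)*(1/4128) + 6641/1245 = 21142081/3977328 + 6641/1245 = 5859480677/550197040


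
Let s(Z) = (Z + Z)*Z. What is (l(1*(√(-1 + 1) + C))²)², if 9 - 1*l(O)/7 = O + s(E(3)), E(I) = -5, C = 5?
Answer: 10750371856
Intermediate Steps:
s(Z) = 2*Z² (s(Z) = (2*Z)*Z = 2*Z²)
l(O) = -287 - 7*O (l(O) = 63 - 7*(O + 2*(-5)²) = 63 - 7*(O + 2*25) = 63 - 7*(O + 50) = 63 - 7*(50 + O) = 63 + (-350 - 7*O) = -287 - 7*O)
(l(1*(√(-1 + 1) + C))²)² = ((-287 - 7*(√(-1 + 1) + 5))²)² = ((-287 - 7*(√0 + 5))²)² = ((-287 - 7*(0 + 5))²)² = ((-287 - 7*5)²)² = ((-287 - 35)²)² = ((-322)²)² = 103684² = 10750371856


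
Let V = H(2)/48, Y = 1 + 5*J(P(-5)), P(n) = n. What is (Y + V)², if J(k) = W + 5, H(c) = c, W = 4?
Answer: 1221025/576 ≈ 2119.8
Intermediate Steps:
J(k) = 9 (J(k) = 4 + 5 = 9)
Y = 46 (Y = 1 + 5*9 = 1 + 45 = 46)
V = 1/24 (V = 2/48 = 2*(1/48) = 1/24 ≈ 0.041667)
(Y + V)² = (46 + 1/24)² = (1105/24)² = 1221025/576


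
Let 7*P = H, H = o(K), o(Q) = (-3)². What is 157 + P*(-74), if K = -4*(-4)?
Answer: 433/7 ≈ 61.857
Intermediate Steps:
K = 16
o(Q) = 9
H = 9
P = 9/7 (P = (⅐)*9 = 9/7 ≈ 1.2857)
157 + P*(-74) = 157 + (9/7)*(-74) = 157 - 666/7 = 433/7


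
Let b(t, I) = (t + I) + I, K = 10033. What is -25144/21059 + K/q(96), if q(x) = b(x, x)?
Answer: 204043475/6064992 ≈ 33.643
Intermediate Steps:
b(t, I) = t + 2*I (b(t, I) = (I + t) + I = t + 2*I)
q(x) = 3*x (q(x) = x + 2*x = 3*x)
-25144/21059 + K/q(96) = -25144/21059 + 10033/((3*96)) = -25144*1/21059 + 10033/288 = -25144/21059 + 10033*(1/288) = -25144/21059 + 10033/288 = 204043475/6064992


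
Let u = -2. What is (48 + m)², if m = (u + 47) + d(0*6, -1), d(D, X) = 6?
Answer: 9801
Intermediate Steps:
m = 51 (m = (-2 + 47) + 6 = 45 + 6 = 51)
(48 + m)² = (48 + 51)² = 99² = 9801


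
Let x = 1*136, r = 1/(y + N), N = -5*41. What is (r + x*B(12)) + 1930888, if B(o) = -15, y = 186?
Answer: 36648111/19 ≈ 1.9288e+6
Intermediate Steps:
N = -205
r = -1/19 (r = 1/(186 - 205) = 1/(-19) = -1/19 ≈ -0.052632)
x = 136
(r + x*B(12)) + 1930888 = (-1/19 + 136*(-15)) + 1930888 = (-1/19 - 2040) + 1930888 = -38761/19 + 1930888 = 36648111/19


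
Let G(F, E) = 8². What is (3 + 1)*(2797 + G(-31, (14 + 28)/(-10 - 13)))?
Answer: 11444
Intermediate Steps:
G(F, E) = 64
(3 + 1)*(2797 + G(-31, (14 + 28)/(-10 - 13))) = (3 + 1)*(2797 + 64) = 4*2861 = 11444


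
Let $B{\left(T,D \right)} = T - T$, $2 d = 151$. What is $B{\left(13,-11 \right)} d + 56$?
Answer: $56$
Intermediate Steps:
$d = \frac{151}{2}$ ($d = \frac{1}{2} \cdot 151 = \frac{151}{2} \approx 75.5$)
$B{\left(T,D \right)} = 0$
$B{\left(13,-11 \right)} d + 56 = 0 \cdot \frac{151}{2} + 56 = 0 + 56 = 56$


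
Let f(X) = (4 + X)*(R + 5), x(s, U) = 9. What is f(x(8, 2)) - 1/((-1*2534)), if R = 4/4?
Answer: 197653/2534 ≈ 78.000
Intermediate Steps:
R = 1 (R = 4*(¼) = 1)
f(X) = 24 + 6*X (f(X) = (4 + X)*(1 + 5) = (4 + X)*6 = 24 + 6*X)
f(x(8, 2)) - 1/((-1*2534)) = (24 + 6*9) - 1/((-1*2534)) = (24 + 54) - 1/(-2534) = 78 - 1*(-1/2534) = 78 + 1/2534 = 197653/2534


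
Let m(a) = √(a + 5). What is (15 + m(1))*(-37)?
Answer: -555 - 37*√6 ≈ -645.63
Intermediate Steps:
m(a) = √(5 + a)
(15 + m(1))*(-37) = (15 + √(5 + 1))*(-37) = (15 + √6)*(-37) = -555 - 37*√6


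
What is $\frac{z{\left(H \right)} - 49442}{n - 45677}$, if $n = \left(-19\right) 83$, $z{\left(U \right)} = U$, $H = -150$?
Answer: $\frac{24796}{23627} \approx 1.0495$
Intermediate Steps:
$n = -1577$
$\frac{z{\left(H \right)} - 49442}{n - 45677} = \frac{-150 - 49442}{-1577 - 45677} = - \frac{49592}{-47254} = \left(-49592\right) \left(- \frac{1}{47254}\right) = \frac{24796}{23627}$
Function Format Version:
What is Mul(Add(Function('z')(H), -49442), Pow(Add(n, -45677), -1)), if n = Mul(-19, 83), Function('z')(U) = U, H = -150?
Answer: Rational(24796, 23627) ≈ 1.0495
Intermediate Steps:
n = -1577
Mul(Add(Function('z')(H), -49442), Pow(Add(n, -45677), -1)) = Mul(Add(-150, -49442), Pow(Add(-1577, -45677), -1)) = Mul(-49592, Pow(-47254, -1)) = Mul(-49592, Rational(-1, 47254)) = Rational(24796, 23627)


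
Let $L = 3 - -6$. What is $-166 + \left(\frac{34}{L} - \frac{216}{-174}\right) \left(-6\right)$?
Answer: $- \frac{17062}{87} \approx -196.11$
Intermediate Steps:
$L = 9$ ($L = 3 + 6 = 9$)
$-166 + \left(\frac{34}{L} - \frac{216}{-174}\right) \left(-6\right) = -166 + \left(\frac{34}{9} - \frac{216}{-174}\right) \left(-6\right) = -166 + \left(34 \cdot \frac{1}{9} - - \frac{36}{29}\right) \left(-6\right) = -166 + \left(\frac{34}{9} + \frac{36}{29}\right) \left(-6\right) = -166 + \frac{1310}{261} \left(-6\right) = -166 - \frac{2620}{87} = - \frac{17062}{87}$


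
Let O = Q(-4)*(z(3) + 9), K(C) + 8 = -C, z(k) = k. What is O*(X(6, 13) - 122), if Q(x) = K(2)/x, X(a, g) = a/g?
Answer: -47400/13 ≈ -3646.2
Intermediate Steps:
K(C) = -8 - C
Q(x) = -10/x (Q(x) = (-8 - 1*2)/x = (-8 - 2)/x = -10/x)
O = 30 (O = (-10/(-4))*(3 + 9) = -10*(-¼)*12 = (5/2)*12 = 30)
O*(X(6, 13) - 122) = 30*(6/13 - 122) = 30*(-1580/13) = -47400/13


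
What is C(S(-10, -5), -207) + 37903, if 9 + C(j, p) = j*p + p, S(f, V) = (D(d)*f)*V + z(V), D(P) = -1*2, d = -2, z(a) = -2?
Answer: 58801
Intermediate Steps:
D(P) = -2
S(f, V) = -2 - 2*V*f (S(f, V) = (-2*f)*V - 2 = -2*V*f - 2 = -2 - 2*V*f)
C(j, p) = -9 + p + j*p (C(j, p) = -9 + (j*p + p) = -9 + (p + j*p) = -9 + p + j*p)
C(S(-10, -5), -207) + 37903 = (-9 - 207 + (-2 - 2*(-5)*(-10))*(-207)) + 37903 = (-9 - 207 + (-2 - 100)*(-207)) + 37903 = (-9 - 207 - 102*(-207)) + 37903 = (-9 - 207 + 21114) + 37903 = 20898 + 37903 = 58801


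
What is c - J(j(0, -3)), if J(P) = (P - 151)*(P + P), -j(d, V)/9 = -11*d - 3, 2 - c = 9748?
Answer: -3050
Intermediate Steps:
c = -9746 (c = 2 - 1*9748 = 2 - 9748 = -9746)
j(d, V) = 27 + 99*d (j(d, V) = -9*(-11*d - 3) = -9*(-3 - 11*d) = 27 + 99*d)
J(P) = 2*P*(-151 + P) (J(P) = (-151 + P)*(2*P) = 2*P*(-151 + P))
c - J(j(0, -3)) = -9746 - 2*(27 + 99*0)*(-151 + (27 + 99*0)) = -9746 - 2*(27 + 0)*(-151 + (27 + 0)) = -9746 - 2*27*(-151 + 27) = -9746 - 2*27*(-124) = -9746 - 1*(-6696) = -9746 + 6696 = -3050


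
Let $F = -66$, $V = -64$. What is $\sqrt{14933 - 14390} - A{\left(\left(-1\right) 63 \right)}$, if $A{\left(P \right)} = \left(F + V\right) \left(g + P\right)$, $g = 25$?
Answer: $-4940 + \sqrt{543} \approx -4916.7$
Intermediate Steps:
$A{\left(P \right)} = -3250 - 130 P$ ($A{\left(P \right)} = \left(-66 - 64\right) \left(25 + P\right) = - 130 \left(25 + P\right) = -3250 - 130 P$)
$\sqrt{14933 - 14390} - A{\left(\left(-1\right) 63 \right)} = \sqrt{14933 - 14390} - \left(-3250 - 130 \left(\left(-1\right) 63\right)\right) = \sqrt{543} - \left(-3250 - -8190\right) = \sqrt{543} - \left(-3250 + 8190\right) = \sqrt{543} - 4940 = -4940 + \sqrt{543}$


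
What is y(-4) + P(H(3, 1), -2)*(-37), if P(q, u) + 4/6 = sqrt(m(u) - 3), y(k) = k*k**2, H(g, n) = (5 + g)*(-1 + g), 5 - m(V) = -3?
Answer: -118/3 - 37*sqrt(5) ≈ -122.07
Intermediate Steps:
m(V) = 8 (m(V) = 5 - 1*(-3) = 5 + 3 = 8)
H(g, n) = (-1 + g)*(5 + g)
y(k) = k**3
P(q, u) = -2/3 + sqrt(5) (P(q, u) = -2/3 + sqrt(8 - 3) = -2/3 + sqrt(5))
y(-4) + P(H(3, 1), -2)*(-37) = (-4)**3 + (-2/3 + sqrt(5))*(-37) = -64 + (74/3 - 37*sqrt(5)) = -118/3 - 37*sqrt(5)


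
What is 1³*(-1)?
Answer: -1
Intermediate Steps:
1³*(-1) = 1*(-1) = -1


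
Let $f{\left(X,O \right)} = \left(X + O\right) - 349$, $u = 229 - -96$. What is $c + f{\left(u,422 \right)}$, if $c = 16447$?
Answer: $16845$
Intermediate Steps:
$u = 325$ ($u = 229 + 96 = 325$)
$f{\left(X,O \right)} = -349 + O + X$ ($f{\left(X,O \right)} = \left(O + X\right) - 349 = -349 + O + X$)
$c + f{\left(u,422 \right)} = 16447 + \left(-349 + 422 + 325\right) = 16447 + 398 = 16845$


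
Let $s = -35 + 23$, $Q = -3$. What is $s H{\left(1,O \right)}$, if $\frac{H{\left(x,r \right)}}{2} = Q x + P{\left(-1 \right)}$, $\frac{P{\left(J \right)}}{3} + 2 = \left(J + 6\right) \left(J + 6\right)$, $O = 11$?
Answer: $-1584$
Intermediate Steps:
$P{\left(J \right)} = -6 + 3 \left(6 + J\right)^{2}$ ($P{\left(J \right)} = -6 + 3 \left(J + 6\right) \left(J + 6\right) = -6 + 3 \left(6 + J\right) \left(6 + J\right) = -6 + 3 \left(6 + J\right)^{2}$)
$H{\left(x,r \right)} = 138 - 6 x$ ($H{\left(x,r \right)} = 2 \left(- 3 x - \left(6 - 3 \left(6 - 1\right)^{2}\right)\right) = 2 \left(- 3 x - \left(6 - 3 \cdot 5^{2}\right)\right) = 2 \left(- 3 x + \left(-6 + 3 \cdot 25\right)\right) = 2 \left(- 3 x + \left(-6 + 75\right)\right) = 2 \left(- 3 x + 69\right) = 2 \left(69 - 3 x\right) = 138 - 6 x$)
$s = -12$
$s H{\left(1,O \right)} = - 12 \left(138 - 6\right) = \left(-12\right) 132 = -1584$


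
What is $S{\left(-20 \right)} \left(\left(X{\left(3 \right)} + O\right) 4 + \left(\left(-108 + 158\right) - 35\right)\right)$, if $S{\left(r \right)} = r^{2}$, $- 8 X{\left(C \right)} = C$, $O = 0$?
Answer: $5400$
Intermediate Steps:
$X{\left(C \right)} = - \frac{C}{8}$
$S{\left(-20 \right)} \left(\left(X{\left(3 \right)} + O\right) 4 + \left(\left(-108 + 158\right) - 35\right)\right) = \left(-20\right)^{2} \left(\left(\left(- \frac{1}{8}\right) 3 + 0\right) 4 + \left(\left(-108 + 158\right) - 35\right)\right) = 400 \left(\left(- \frac{3}{8} + 0\right) 4 + \left(50 - 35\right)\right) = 400 \left(\left(- \frac{3}{8}\right) 4 + 15\right) = 400 \left(- \frac{3}{2} + 15\right) = 400 \cdot \frac{27}{2} = 5400$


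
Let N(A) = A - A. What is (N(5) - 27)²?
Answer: 729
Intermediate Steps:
N(A) = 0
(N(5) - 27)² = (0 - 27)² = (-27)² = 729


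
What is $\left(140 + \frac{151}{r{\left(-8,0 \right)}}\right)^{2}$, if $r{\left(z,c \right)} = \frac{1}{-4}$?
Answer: $215296$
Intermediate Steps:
$r{\left(z,c \right)} = - \frac{1}{4}$
$\left(140 + \frac{151}{r{\left(-8,0 \right)}}\right)^{2} = \left(140 + \frac{151}{- \frac{1}{4}}\right)^{2} = \left(140 + 151 \left(-4\right)\right)^{2} = \left(140 - 604\right)^{2} = \left(-464\right)^{2} = 215296$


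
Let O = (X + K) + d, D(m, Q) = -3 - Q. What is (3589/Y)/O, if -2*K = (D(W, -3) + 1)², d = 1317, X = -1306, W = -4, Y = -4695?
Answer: -7178/98595 ≈ -0.072803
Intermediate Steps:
K = -½ (K = -((-3 - 1*(-3)) + 1)²/2 = -((-3 + 3) + 1)²/2 = -(0 + 1)²/2 = -½*1² = -½*1 = -½ ≈ -0.50000)
O = 21/2 (O = (-1306 - ½) + 1317 = -2613/2 + 1317 = 21/2 ≈ 10.500)
(3589/Y)/O = (3589/(-4695))/(21/2) = (3589*(-1/4695))*(2/21) = -3589/4695*2/21 = -7178/98595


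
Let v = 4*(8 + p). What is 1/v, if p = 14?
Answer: 1/88 ≈ 0.011364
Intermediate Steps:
v = 88 (v = 4*(8 + 14) = 4*22 = 88)
1/v = 1/88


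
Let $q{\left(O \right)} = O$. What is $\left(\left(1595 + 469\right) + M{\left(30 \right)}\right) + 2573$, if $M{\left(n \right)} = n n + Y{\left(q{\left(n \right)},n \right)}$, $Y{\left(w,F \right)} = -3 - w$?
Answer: $5504$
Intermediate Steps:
$M{\left(n \right)} = -3 + n^{2} - n$ ($M{\left(n \right)} = n n - \left(3 + n\right) = n^{2} - \left(3 + n\right) = -3 + n^{2} - n$)
$\left(\left(1595 + 469\right) + M{\left(30 \right)}\right) + 2573 = \left(\left(1595 + 469\right) - \left(33 - 900\right)\right) + 2573 = \left(2064 - -867\right) + 2573 = \left(2064 + 867\right) + 2573 = 2931 + 2573 = 5504$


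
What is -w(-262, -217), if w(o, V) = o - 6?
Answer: 268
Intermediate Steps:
w(o, V) = -6 + o
-w(-262, -217) = -(-6 - 262) = -1*(-268) = 268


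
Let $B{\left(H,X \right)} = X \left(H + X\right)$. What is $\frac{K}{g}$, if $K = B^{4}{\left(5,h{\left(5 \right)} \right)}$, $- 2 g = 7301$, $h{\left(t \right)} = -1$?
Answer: $- \frac{512}{7301} \approx -0.070127$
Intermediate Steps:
$g = - \frac{7301}{2}$ ($g = \left(- \frac{1}{2}\right) 7301 = - \frac{7301}{2} \approx -3650.5$)
$K = 256$ ($K = \left(- (5 - 1)\right)^{4} = \left(\left(-1\right) 4\right)^{4} = \left(-4\right)^{4} = 256$)
$\frac{K}{g} = \frac{256}{- \frac{7301}{2}} = 256 \left(- \frac{2}{7301}\right) = - \frac{512}{7301}$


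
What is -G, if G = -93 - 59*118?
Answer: 7055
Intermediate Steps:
G = -7055 (G = -93 - 6962 = -7055)
-G = -1*(-7055) = 7055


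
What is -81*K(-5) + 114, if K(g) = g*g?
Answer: -1911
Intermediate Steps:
K(g) = g²
-81*K(-5) + 114 = -81*(-5)² + 114 = -81*25 + 114 = -2025 + 114 = -1911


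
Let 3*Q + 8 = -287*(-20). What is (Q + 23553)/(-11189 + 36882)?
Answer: 76391/77079 ≈ 0.99107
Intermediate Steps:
Q = 5732/3 (Q = -8/3 + (-287*(-20))/3 = -8/3 + (⅓)*5740 = -8/3 + 5740/3 = 5732/3 ≈ 1910.7)
(Q + 23553)/(-11189 + 36882) = (5732/3 + 23553)/(-11189 + 36882) = (76391/3)/25693 = (76391/3)*(1/25693) = 76391/77079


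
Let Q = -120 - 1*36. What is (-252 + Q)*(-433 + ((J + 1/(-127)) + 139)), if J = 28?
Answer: 13783464/127 ≈ 1.0853e+5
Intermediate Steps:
Q = -156 (Q = -120 - 36 = -156)
(-252 + Q)*(-433 + ((J + 1/(-127)) + 139)) = (-252 - 156)*(-433 + ((28 + 1/(-127)) + 139)) = -408*(-433 + ((28 - 1/127) + 139)) = -408*(-433 + (3555/127 + 139)) = -408*(-433 + 21208/127) = -408*(-33783/127) = 13783464/127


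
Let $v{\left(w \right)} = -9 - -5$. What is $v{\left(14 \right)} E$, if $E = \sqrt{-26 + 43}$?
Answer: $- 4 \sqrt{17} \approx -16.492$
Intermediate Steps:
$E = \sqrt{17} \approx 4.1231$
$v{\left(w \right)} = -4$ ($v{\left(w \right)} = -9 + 5 = -4$)
$v{\left(14 \right)} E = - 4 \sqrt{17}$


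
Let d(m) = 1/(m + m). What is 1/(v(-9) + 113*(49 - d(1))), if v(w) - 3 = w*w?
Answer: 2/11129 ≈ 0.00017971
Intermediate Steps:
d(m) = 1/(2*m)
v(w) = 3 + w**2 (v(w) = 3 + w*w = 3 + w**2)
1/(v(-9) + 113*(49 - d(1))) = 1/((3 + (-9)**2) + 113*(49 - 1/(2*1))) = 1/((3 + 81) + 113*(49 - 1/2)) = 1/(84 + 113*(49 - 1*1/2)) = 1/(84 + 113*(49 - 1/2)) = 1/(84 + 113*(97/2)) = 1/(84 + 10961/2) = 1/(11129/2) = 2/11129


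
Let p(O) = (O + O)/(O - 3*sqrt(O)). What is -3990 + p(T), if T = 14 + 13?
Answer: -3987 + sqrt(3) ≈ -3985.3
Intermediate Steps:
T = 27
p(O) = 2*O/(O - 3*sqrt(O)) (p(O) = (2*O)/(O - 3*sqrt(O)) = 2*O/(O - 3*sqrt(O)))
-3990 + p(T) = -3990 + 2*27/(27 - 9*sqrt(3)) = -3990 + 54/(27 - 9*sqrt(3))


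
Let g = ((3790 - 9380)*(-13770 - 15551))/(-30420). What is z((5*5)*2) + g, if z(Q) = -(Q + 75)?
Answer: -1290053/234 ≈ -5513.0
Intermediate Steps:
g = -1260803/234 (g = -5590*(-29321)*(-1/30420) = 163904390*(-1/30420) = -1260803/234 ≈ -5388.0)
z(Q) = -75 - Q (z(Q) = -(75 + Q) = -75 - Q)
z((5*5)*2) + g = (-75 - 5*5*2) - 1260803/234 = (-75 - 25*2) - 1260803/234 = (-75 - 1*50) - 1260803/234 = (-75 - 50) - 1260803/234 = -125 - 1260803/234 = -1290053/234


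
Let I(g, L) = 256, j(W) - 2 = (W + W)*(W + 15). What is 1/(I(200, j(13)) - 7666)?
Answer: -1/7410 ≈ -0.00013495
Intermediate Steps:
j(W) = 2 + 2*W*(15 + W) (j(W) = 2 + (W + W)*(W + 15) = 2 + (2*W)*(15 + W) = 2 + 2*W*(15 + W))
1/(I(200, j(13)) - 7666) = 1/(256 - 7666) = 1/(-7410) = -1/7410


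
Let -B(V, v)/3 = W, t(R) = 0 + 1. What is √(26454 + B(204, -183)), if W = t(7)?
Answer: 3*√2939 ≈ 162.64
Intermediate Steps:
t(R) = 1
W = 1
B(V, v) = -3 (B(V, v) = -3*1 = -3)
√(26454 + B(204, -183)) = √(26454 - 3) = √26451 = 3*√2939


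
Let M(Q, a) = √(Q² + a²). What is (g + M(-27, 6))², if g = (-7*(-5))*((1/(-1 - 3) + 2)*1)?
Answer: 72265/16 + 735*√85/2 ≈ 7904.7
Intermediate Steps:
g = 245/4 (g = 35*((1/(-4) + 2)*1) = 35*((-¼ + 2)*1) = 35*((7/4)*1) = 35*(7/4) = 245/4 ≈ 61.250)
(g + M(-27, 6))² = (245/4 + √((-27)² + 6²))² = (245/4 + √(729 + 36))² = (245/4 + √765)² = (245/4 + 3*√85)²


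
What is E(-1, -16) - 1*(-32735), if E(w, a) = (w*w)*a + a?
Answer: 32703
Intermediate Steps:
E(w, a) = a + a*w² (E(w, a) = w²*a + a = a*w² + a = a + a*w²)
E(-1, -16) - 1*(-32735) = -16*(1 + (-1)²) - 1*(-32735) = -16*(1 + 1) + 32735 = -16*2 + 32735 = -32 + 32735 = 32703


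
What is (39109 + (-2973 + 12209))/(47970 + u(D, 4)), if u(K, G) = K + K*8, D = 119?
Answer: 16115/16347 ≈ 0.98581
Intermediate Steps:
u(K, G) = 9*K (u(K, G) = K + 8*K = 9*K)
(39109 + (-2973 + 12209))/(47970 + u(D, 4)) = (39109 + (-2973 + 12209))/(47970 + 9*119) = (39109 + 9236)/(47970 + 1071) = 48345/49041 = 48345*(1/49041) = 16115/16347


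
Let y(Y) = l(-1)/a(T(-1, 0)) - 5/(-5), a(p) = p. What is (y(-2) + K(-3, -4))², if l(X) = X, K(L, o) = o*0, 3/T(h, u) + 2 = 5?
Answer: 0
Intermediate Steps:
T(h, u) = 1 (T(h, u) = 3/(-2 + 5) = 3/3 = 3*(⅓) = 1)
K(L, o) = 0
y(Y) = 0 (y(Y) = -1/1 - 5/(-5) = -1*1 - 5*(-⅕) = -1 + 1 = 0)
(y(-2) + K(-3, -4))² = (0 + 0)² = 0² = 0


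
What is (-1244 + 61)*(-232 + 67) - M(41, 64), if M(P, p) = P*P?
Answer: 193514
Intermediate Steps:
M(P, p) = P²
(-1244 + 61)*(-232 + 67) - M(41, 64) = (-1244 + 61)*(-232 + 67) - 1*41² = -1183*(-165) - 1*1681 = 195195 - 1681 = 193514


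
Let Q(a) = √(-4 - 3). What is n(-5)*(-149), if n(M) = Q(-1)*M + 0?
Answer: 745*I*√7 ≈ 1971.1*I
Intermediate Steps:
Q(a) = I*√7 (Q(a) = √(-7) = I*√7)
n(M) = I*M*√7 (n(M) = (I*√7)*M + 0 = I*M*√7 + 0 = I*M*√7)
n(-5)*(-149) = (I*(-5)*√7)*(-149) = -5*I*√7*(-149) = 745*I*√7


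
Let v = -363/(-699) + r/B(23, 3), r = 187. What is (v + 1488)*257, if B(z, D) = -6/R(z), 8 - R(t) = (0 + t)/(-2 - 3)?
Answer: 656187563/2330 ≈ 2.8163e+5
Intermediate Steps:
R(t) = 8 + t/5 (R(t) = 8 - (0 + t)/(-2 - 3) = 8 - t/(-5) = 8 - t*(-1)/5 = 8 - (-1)*t/5 = 8 + t/5)
B(z, D) = -6/(8 + z/5)
v = -913781/2330 (v = -363/(-699) + 187/((-30/(40 + 23))) = -363*(-1/699) + 187/((-30/63)) = 121/233 + 187/((-30*1/63)) = 121/233 + 187/(-10/21) = 121/233 + 187*(-21/10) = 121/233 - 3927/10 = -913781/2330 ≈ -392.18)
(v + 1488)*257 = (-913781/2330 + 1488)*257 = (2553259/2330)*257 = 656187563/2330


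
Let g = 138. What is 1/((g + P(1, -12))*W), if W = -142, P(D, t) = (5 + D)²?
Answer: -1/24708 ≈ -4.0473e-5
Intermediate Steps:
1/((g + P(1, -12))*W) = 1/((138 + (5 + 1)²)*(-142)) = 1/((138 + 6²)*(-142)) = 1/((138 + 36)*(-142)) = 1/(174*(-142)) = 1/(-24708) = -1/24708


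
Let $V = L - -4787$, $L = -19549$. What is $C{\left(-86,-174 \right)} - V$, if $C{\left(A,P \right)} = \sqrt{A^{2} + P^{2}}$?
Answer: $14762 + 2 \sqrt{9418} \approx 14956.0$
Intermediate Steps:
$V = -14762$ ($V = -19549 - -4787 = -19549 + 4787 = -14762$)
$C{\left(-86,-174 \right)} - V = \sqrt{\left(-86\right)^{2} + \left(-174\right)^{2}} - -14762 = \sqrt{7396 + 30276} + 14762 = \sqrt{37672} + 14762 = 2 \sqrt{9418} + 14762 = 14762 + 2 \sqrt{9418}$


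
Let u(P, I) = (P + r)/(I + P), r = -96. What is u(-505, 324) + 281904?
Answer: 51025225/181 ≈ 2.8191e+5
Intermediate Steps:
u(P, I) = (-96 + P)/(I + P) (u(P, I) = (P - 96)/(I + P) = (-96 + P)/(I + P))
u(-505, 324) + 281904 = (-96 - 505)/(324 - 505) + 281904 = -601/(-181) + 281904 = -1/181*(-601) + 281904 = 601/181 + 281904 = 51025225/181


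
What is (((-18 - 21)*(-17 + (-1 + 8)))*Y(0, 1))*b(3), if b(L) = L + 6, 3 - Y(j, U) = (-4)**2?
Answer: -45630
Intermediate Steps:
Y(j, U) = -13 (Y(j, U) = 3 - 1*(-4)**2 = 3 - 1*16 = 3 - 16 = -13)
b(L) = 6 + L
(((-18 - 21)*(-17 + (-1 + 8)))*Y(0, 1))*b(3) = (((-18 - 21)*(-17 + (-1 + 8)))*(-13))*(6 + 3) = (-39*(-17 + 7)*(-13))*9 = (-39*(-10)*(-13))*9 = (390*(-13))*9 = -5070*9 = -45630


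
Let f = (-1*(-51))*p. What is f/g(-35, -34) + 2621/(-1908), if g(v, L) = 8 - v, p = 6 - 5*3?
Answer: -988475/82044 ≈ -12.048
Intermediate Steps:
p = -9 (p = 6 - 15 = -9)
f = -459 (f = -1*(-51)*(-9) = 51*(-9) = -459)
f/g(-35, -34) + 2621/(-1908) = -459/(8 - 1*(-35)) + 2621/(-1908) = -459/(8 + 35) + 2621*(-1/1908) = -459/43 - 2621/1908 = -988475/82044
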